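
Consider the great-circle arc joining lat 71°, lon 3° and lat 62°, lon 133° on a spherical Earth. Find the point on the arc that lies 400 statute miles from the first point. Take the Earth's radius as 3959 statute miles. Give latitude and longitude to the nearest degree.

≈ lat 76°, lon 15°

From cos δ = sin φ₁ sin φ₂ + cos φ₁ cos φ₂ cos Δλ, the central angle is δ ≈ 0.743 rad (42.6°). The total great-circle distance is δ·R ≈ 0.743 × 3959 ≈ 2941 mi, so the target fraction is f = 400/2941 ≈ 0.136.
Interpolate at f ≈ 0.136 with slerp weights a = sin((1−f)δ)/sin δ ≈ 0.885, b = sin(fδ)/sin δ ≈ 0.149.
p = a·p₁ + b·p₂ ≈ (0.240, 0.066, 0.969); φ = arcsin(p_z) ≈ 75.58°, λ = atan2(p_y, p_x) ≈ 15.44°.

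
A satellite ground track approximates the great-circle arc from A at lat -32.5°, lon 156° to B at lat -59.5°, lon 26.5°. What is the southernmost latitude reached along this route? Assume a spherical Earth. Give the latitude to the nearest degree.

The great circle lies in the plane with unit normal n̂ = (p₁ × p₂)/|p₁ × p₂|.
Here n̂_z ≈ -0.336; the vertex latitude is φ_max = arccos|n̂_z| ≈ 70.3°.
Check via Clairaut: cos φ_max = |cos φ₁| · sin C = cos(32.5°)·sin(156.5°) ≈ 0.336, again giving ≈ 70.3°.

≈ -70°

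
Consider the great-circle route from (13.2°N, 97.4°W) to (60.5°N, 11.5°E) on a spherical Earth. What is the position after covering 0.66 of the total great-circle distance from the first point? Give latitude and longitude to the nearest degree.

Convert each endpoint to a unit vector on the sphere (x = cos φ cos λ, y = cos φ sin λ, z = sin φ).
The central angle between the endpoints is δ = arccos(p₁·p₂) ≈ 1.527 rad (87.5°).
Interpolate at f = 0.66 with slerp weights a = sin((1−f)δ)/sin δ ≈ 0.497, b = sin(fδ)/sin δ ≈ 0.847.
p = a·p₁ + b·p₂ ≈ (0.346, -0.396, 0.850); φ = arcsin(p_z) ≈ 58.24°, λ = atan2(p_y, p_x) ≈ -48.87°.

≈ (58°N, 49°W)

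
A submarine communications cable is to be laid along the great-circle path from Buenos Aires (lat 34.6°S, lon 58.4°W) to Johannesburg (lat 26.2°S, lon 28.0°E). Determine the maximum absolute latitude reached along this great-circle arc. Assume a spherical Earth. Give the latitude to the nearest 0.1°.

≈ 39.5°S

The great circle lies in the plane with unit normal n̂ = (p₁ × p₂)/|p₁ × p₂|.
Here n̂_z ≈ +0.772; the vertex latitude is φ_max = arccos|n̂_z| ≈ 39.5°.
Check via Clairaut: cos φ_max = |cos φ₁| · sin C = cos(34.6°)·sin(110.3°) ≈ 0.772, again giving ≈ 39.5°.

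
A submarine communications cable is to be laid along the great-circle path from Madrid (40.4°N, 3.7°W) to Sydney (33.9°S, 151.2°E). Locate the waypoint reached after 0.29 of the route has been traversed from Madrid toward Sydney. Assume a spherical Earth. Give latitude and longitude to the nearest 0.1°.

Convert each endpoint to a unit vector on the sphere (x = cos φ cos λ, y = cos φ sin λ, z = sin φ).
The central angle between the endpoints is δ = arccos(p₁·p₂) ≈ 2.776 rad (159.0°).
Interpolate at f = 0.29 with slerp weights a = sin((1−f)δ)/sin δ ≈ 2.576, b = sin(fδ)/sin δ ≈ 2.016.
p = a·p₁ + b·p₂ ≈ (0.491, 0.680, 0.545); φ = arcsin(p_z) ≈ 33.03°, λ = atan2(p_y, p_x) ≈ 54.14°.

≈ 33.0°N, 54.1°E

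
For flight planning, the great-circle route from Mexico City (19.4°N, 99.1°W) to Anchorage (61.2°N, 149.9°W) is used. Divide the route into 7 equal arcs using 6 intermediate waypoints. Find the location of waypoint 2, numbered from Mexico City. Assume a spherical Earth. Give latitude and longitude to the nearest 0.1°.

≈ 33.1°N, 107.6°W

Write both endpoints as unit vectors p₁, p₂ with components (cos φ cos λ, cos φ sin λ, sin φ).
The central angle between the endpoints is δ = arccos(p₁·p₂) ≈ 0.954 rad (54.7°).
Interpolate at f = 2/7 with slerp weights a = sin((1−f)δ)/sin δ ≈ 0.772, b = sin(fδ)/sin δ ≈ 0.330.
p = a·p₁ + b·p₂ ≈ (-0.253, -0.799, 0.546); φ = arcsin(p_z) ≈ 33.07°, λ = atan2(p_y, p_x) ≈ -107.56°.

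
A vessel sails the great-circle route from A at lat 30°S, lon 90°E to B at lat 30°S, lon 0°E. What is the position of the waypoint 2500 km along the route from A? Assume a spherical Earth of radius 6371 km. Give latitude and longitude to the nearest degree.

≈ lat 38°S, lon 64°E

From cos δ = sin φ₁ sin φ₂ + cos φ₁ cos φ₂ cos Δλ, the central angle is δ ≈ 1.318 rad (75.5°). The total great-circle distance is δ·R ≈ 1.318 × 6371 ≈ 8398 km, so the target fraction is f = 2500/8398 ≈ 0.298.
Interpolate at f ≈ 0.298 with slerp weights a = sin((1−f)δ)/sin δ ≈ 0.825, b = sin(fδ)/sin δ ≈ 0.395.
p = a·p₁ + b·p₂ ≈ (0.342, 0.715, -0.610); φ = arcsin(p_z) ≈ -37.60°, λ = atan2(p_y, p_x) ≈ 64.43°.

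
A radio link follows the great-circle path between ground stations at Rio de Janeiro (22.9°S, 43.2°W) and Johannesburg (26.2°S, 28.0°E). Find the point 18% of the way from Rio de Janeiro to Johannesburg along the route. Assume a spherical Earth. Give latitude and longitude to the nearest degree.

Write both endpoints as unit vectors p₁, p₂ with components (cos φ cos λ, cos φ sin λ, sin φ).
The central angle between the endpoints is δ = arccos(p₁·p₂) ≈ 1.117 rad (64.0°).
Interpolate at f = 0.18 with slerp weights a = sin((1−f)δ)/sin δ ≈ 0.882, b = sin(fδ)/sin δ ≈ 0.222.
p = a·p₁ + b·p₂ ≈ (0.769, -0.463, -0.442); φ = arcsin(p_z) ≈ -26.20°, λ = atan2(p_y, p_x) ≈ -31.06°.

≈ (26°S, 31°W)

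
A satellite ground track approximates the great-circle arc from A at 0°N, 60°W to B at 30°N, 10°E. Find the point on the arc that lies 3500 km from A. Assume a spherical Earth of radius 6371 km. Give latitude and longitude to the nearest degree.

≈ 16°N, 32°W

The haversine formula gives a central angle δ ≈ 1.270 rad (72.8°) between the endpoints. The total great-circle distance is δ·R ≈ 1.270 × 6371 ≈ 8092 km, so the target fraction is f = 3500/8092 ≈ 0.433.
Interpolate at f ≈ 0.433 with slerp weights a = sin((1−f)δ)/sin δ ≈ 0.691, b = sin(fδ)/sin δ ≈ 0.547.
p = a·p₁ + b·p₂ ≈ (0.812, -0.516, 0.273); φ = arcsin(p_z) ≈ 15.86°, λ = atan2(p_y, p_x) ≈ -32.45°.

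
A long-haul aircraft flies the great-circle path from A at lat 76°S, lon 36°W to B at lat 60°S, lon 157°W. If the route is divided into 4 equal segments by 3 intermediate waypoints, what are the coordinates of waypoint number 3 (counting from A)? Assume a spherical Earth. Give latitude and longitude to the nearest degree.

≈ lat 69°S, lon 148°W

Convert each endpoint to a unit vector on the sphere (x = cos φ cos λ, y = cos φ sin λ, z = sin φ).
The central angle between the endpoints is δ = arccos(p₁·p₂) ≈ 0.679 rad (38.9°).
Interpolate at f = 3/4 with slerp weights a = sin((1−f)δ)/sin δ ≈ 0.269, b = sin(fδ)/sin δ ≈ 0.776.
p = a·p₁ + b·p₂ ≈ (-0.305, -0.190, -0.933); φ = arcsin(p_z) ≈ -68.96°, λ = atan2(p_y, p_x) ≈ -148.06°.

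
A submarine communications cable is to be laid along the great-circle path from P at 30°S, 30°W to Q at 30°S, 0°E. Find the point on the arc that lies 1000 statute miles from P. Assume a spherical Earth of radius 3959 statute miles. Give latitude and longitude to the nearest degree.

From cos δ = sin φ₁ sin φ₂ + cos φ₁ cos φ₂ cos Δλ, the central angle is δ ≈ 0.452 rad (25.9°). The total great-circle distance is δ·R ≈ 0.452 × 3959 ≈ 1790 mi, so the target fraction is f = 1000/1790 ≈ 0.559.
Interpolate at f ≈ 0.559 with slerp weights a = sin((1−f)δ)/sin δ ≈ 0.454, b = sin(fδ)/sin δ ≈ 0.572.
p = a·p₁ + b·p₂ ≈ (0.836, -0.196, -0.513); φ = arcsin(p_z) ≈ -30.86°, λ = atan2(p_y, p_x) ≈ -13.23°.

≈ 31°S, 13°W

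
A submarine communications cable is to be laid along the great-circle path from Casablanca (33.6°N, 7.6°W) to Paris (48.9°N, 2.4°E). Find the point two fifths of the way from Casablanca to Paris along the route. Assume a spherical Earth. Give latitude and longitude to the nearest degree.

Convert each endpoint to a unit vector on the sphere (x = cos φ cos λ, y = cos φ sin λ, z = sin φ).
The central angle between the endpoints is δ = arccos(p₁·p₂) ≈ 0.297 rad (17.0°).
Interpolate at f = 2/5 with slerp weights a = sin((1−f)δ)/sin δ ≈ 0.606, b = sin(fδ)/sin δ ≈ 0.405.
p = a·p₁ + b·p₂ ≈ (0.766, -0.056, 0.640); φ = arcsin(p_z) ≈ 39.82°, λ = atan2(p_y, p_x) ≈ -4.15°.

≈ 40°N, 4°W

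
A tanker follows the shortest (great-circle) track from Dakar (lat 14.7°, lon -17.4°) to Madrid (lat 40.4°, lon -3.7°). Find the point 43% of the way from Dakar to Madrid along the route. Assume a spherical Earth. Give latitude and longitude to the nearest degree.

Write both endpoints as unit vectors p₁, p₂ with components (cos φ cos λ, cos φ sin λ, sin φ).
The central angle between the endpoints is δ = arccos(p₁·p₂) ≈ 0.495 rad (28.3°).
Interpolate at f = 0.43 with slerp weights a = sin((1−f)δ)/sin δ ≈ 0.586, b = sin(fδ)/sin δ ≈ 0.445.
p = a·p₁ + b·p₂ ≈ (0.879, -0.191, 0.437); φ = arcsin(p_z) ≈ 25.91°, λ = atan2(p_y, p_x) ≈ -12.28°.

≈ lat 26°, lon -12°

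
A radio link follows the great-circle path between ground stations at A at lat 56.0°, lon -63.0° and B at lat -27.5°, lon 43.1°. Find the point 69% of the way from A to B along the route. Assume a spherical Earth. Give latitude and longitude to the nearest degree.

The haversine formula gives a central angle δ ≈ 2.118 rad (121.4°) between the endpoints.
Interpolate at f = 0.69 with slerp weights a = sin((1−f)δ)/sin δ ≈ 0.715, b = sin(fδ)/sin δ ≈ 1.164.
p = a·p₁ + b·p₂ ≈ (0.935, 0.349, 0.055); φ = arcsin(p_z) ≈ 3.16°, λ = atan2(p_y, p_x) ≈ 20.48°.

≈ lat 3°, lon 20°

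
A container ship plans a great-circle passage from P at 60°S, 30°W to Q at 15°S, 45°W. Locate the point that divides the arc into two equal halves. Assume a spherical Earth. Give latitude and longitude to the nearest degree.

Write both endpoints as unit vectors p₁, p₂ with components (cos φ cos λ, cos φ sin λ, sin φ).
The central angle between the endpoints is δ = arccos(p₁·p₂) ≈ 0.808 rad (46.3°).
Interpolate at f = 1/2 with slerp weights a = sin((1−f)δ)/sin δ ≈ 0.544, b = sin(fδ)/sin δ ≈ 0.544.
p = a·p₁ + b·p₂ ≈ (0.607, -0.507, -0.612); φ = arcsin(p_z) ≈ -37.71°, λ = atan2(p_y, p_x) ≈ -39.90°.

≈ 38°S, 40°W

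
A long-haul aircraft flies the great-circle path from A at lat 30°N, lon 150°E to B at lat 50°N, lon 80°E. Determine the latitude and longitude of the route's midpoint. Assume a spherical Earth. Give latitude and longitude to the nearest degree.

≈ lat 46°N, lon 121°E

Convert each endpoint to a unit vector on the sphere (x = cos φ cos λ, y = cos φ sin λ, z = sin φ).
The central angle between the endpoints is δ = arccos(p₁·p₂) ≈ 0.960 rad (55.0°).
Interpolate at f = 1/2 with slerp weights a = sin((1−f)δ)/sin δ ≈ 0.564, b = sin(fδ)/sin δ ≈ 0.564.
p = a·p₁ + b·p₂ ≈ (-0.360, 0.601, 0.714); φ = arcsin(p_z) ≈ 45.54°, λ = atan2(p_y, p_x) ≈ 120.91°.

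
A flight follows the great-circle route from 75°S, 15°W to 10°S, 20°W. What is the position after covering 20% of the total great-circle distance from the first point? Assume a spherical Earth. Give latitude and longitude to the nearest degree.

≈ 62°S, 18°W

Write both endpoints as unit vectors p₁, p₂ with components (cos φ cos λ, cos φ sin λ, sin φ).
The central angle between the endpoints is δ = arccos(p₁·p₂) ≈ 1.136 rad (65.1°).
Interpolate at f = 0.20 with slerp weights a = sin((1−f)δ)/sin δ ≈ 0.870, b = sin(fδ)/sin δ ≈ 0.248.
p = a·p₁ + b·p₂ ≈ (0.447, -0.142, -0.883); φ = arcsin(p_z) ≈ -62.02°, λ = atan2(p_y, p_x) ≈ -17.60°.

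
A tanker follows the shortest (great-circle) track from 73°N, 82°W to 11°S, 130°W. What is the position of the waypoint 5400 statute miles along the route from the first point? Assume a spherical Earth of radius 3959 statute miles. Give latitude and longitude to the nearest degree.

≈ 0°N, 128°W

From cos δ = sin φ₁ sin φ₂ + cos φ₁ cos φ₂ cos Δλ, the central angle is δ ≈ 1.561 rad (89.5°). The total great-circle distance is δ·R ≈ 1.561 × 3959 ≈ 6181 mi, so the target fraction is f = 5400/6181 ≈ 0.874.
Interpolate at f ≈ 0.874 with slerp weights a = sin((1−f)δ)/sin δ ≈ 0.196, b = sin(fδ)/sin δ ≈ 0.979.
p = a·p₁ + b·p₂ ≈ (-0.610, -0.793, 0.001); φ = arcsin(p_z) ≈ 0.04°, λ = atan2(p_y, p_x) ≈ -127.56°.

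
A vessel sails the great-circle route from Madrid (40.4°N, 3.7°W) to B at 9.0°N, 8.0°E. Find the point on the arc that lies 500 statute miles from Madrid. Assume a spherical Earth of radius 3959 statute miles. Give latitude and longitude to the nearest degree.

Write both endpoints as unit vectors p₁, p₂ with components (cos φ cos λ, cos φ sin λ, sin φ).
The central angle between the endpoints is δ = arccos(p₁·p₂) ≈ 0.577 rad (33.1°). The total great-circle distance is δ·R ≈ 0.577 × 3959 ≈ 2286 mi, so the target fraction is f = 500/2286 ≈ 0.219.
Interpolate at f ≈ 0.219 with slerp weights a = sin((1−f)δ)/sin δ ≈ 0.799, b = sin(fδ)/sin δ ≈ 0.231.
p = a·p₁ + b·p₂ ≈ (0.833, -0.008, 0.554); φ = arcsin(p_z) ≈ 33.62°, λ = atan2(p_y, p_x) ≈ -0.52°.

≈ 34°N, 1°W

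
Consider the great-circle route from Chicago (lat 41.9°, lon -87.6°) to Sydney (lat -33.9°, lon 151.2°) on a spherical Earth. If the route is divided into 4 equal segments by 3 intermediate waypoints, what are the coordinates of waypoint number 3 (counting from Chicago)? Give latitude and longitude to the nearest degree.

Write both endpoints as unit vectors p₁, p₂ with components (cos φ cos λ, cos φ sin λ, sin φ).
The central angle between the endpoints is δ = arccos(p₁·p₂) ≈ 2.336 rad (133.8°).
Interpolate at f = 3/4 with slerp weights a = sin((1−f)δ)/sin δ ≈ 0.764, b = sin(fδ)/sin δ ≈ 1.364.
p = a·p₁ + b·p₂ ≈ (-0.968, -0.023, -0.250); φ = arcsin(p_z) ≈ -14.49°, λ = atan2(p_y, p_x) ≈ -178.63°.

≈ lat -14°, lon -179°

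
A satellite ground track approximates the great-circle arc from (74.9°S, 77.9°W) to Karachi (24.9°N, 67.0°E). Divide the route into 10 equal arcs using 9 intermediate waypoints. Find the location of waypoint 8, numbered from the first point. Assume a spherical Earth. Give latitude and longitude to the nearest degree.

Write both endpoints as unit vectors p₁, p₂ with components (cos φ cos λ, cos φ sin λ, sin φ).
The central angle between the endpoints is δ = arccos(p₁·p₂) ≈ 2.214 rad (126.9°).
Interpolate at f = 8/10 with slerp weights a = sin((1−f)δ)/sin δ ≈ 0.536, b = sin(fδ)/sin δ ≈ 1.225.
p = a·p₁ + b·p₂ ≈ (0.463, 0.886, -0.001); φ = arcsin(p_z) ≈ -0.08°, λ = atan2(p_y, p_x) ≈ 62.40°.

≈ (0°N, 62°E)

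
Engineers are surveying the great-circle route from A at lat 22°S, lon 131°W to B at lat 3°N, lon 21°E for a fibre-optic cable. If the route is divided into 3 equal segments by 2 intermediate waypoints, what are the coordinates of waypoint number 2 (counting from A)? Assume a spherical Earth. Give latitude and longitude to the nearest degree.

≈ lat 25°S, lon 20°W

From cos δ = sin φ₁ sin φ₂ + cos φ₁ cos φ₂ cos Δλ, the central angle is δ ≈ 2.563 rad (146.8°).
Interpolate at f = 2/3 with slerp weights a = sin((1−f)δ)/sin δ ≈ 1.379, b = sin(fδ)/sin δ ≈ 1.811.
p = a·p₁ + b·p₂ ≈ (0.850, -0.317, -0.422); φ = arcsin(p_z) ≈ -24.94°, λ = atan2(p_y, p_x) ≈ -20.44°.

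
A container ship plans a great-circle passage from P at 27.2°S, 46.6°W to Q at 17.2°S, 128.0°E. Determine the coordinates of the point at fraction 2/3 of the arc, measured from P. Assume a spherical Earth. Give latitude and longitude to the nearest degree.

Write both endpoints as unit vectors p₁, p₂ with components (cos φ cos λ, cos φ sin λ, sin φ).
The central angle between the endpoints is δ = arccos(p₁·p₂) ≈ 2.361 rad (135.3°).
Interpolate at f = 2/3 with slerp weights a = sin((1−f)δ)/sin δ ≈ 1.007, b = sin(fδ)/sin δ ≈ 1.421.
p = a·p₁ + b·p₂ ≈ (-0.221, 0.419, -0.881); φ = arcsin(p_z) ≈ -61.71°, λ = atan2(p_y, p_x) ≈ 117.76°.

≈ 62°S, 118°E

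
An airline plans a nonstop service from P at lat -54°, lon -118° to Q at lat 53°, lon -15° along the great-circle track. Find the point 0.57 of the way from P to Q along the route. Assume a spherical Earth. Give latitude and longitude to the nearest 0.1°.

≈ lat 7.5°, lon -60.8°

From cos δ = sin φ₁ sin φ₂ + cos φ₁ cos φ₂ cos Δλ, the central angle is δ ≈ 2.383 rad (136.5°).
Interpolate at f = 0.57 with slerp weights a = sin((1−f)δ)/sin δ ≈ 1.242, b = sin(fδ)/sin δ ≈ 1.421.
p = a·p₁ + b·p₂ ≈ (0.483, -0.866, 0.130); φ = arcsin(p_z) ≈ 7.46°, λ = atan2(p_y, p_x) ≈ -60.84°.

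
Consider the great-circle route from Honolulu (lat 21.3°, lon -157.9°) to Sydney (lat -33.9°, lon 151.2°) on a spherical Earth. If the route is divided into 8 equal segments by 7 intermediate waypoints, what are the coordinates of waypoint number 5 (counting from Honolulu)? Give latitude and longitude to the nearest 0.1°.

From cos δ = sin φ₁ sin φ₂ + cos φ₁ cos φ₂ cos Δλ, the central angle is δ ≈ 1.282 rad (73.4°).
Interpolate at f = 5/8 with slerp weights a = sin((1−f)δ)/sin δ ≈ 0.482, b = sin(fδ)/sin δ ≈ 0.749.
p = a·p₁ + b·p₂ ≈ (-0.961, 0.130, -0.243); φ = arcsin(p_z) ≈ -14.04°, λ = atan2(p_y, p_x) ≈ 172.27°.

≈ lat -14.0°, lon 172.3°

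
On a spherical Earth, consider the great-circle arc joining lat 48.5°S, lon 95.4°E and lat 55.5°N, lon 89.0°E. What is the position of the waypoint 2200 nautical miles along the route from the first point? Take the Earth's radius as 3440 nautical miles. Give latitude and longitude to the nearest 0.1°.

Write both endpoints as unit vectors p₁, p₂ with components (cos φ cos λ, cos φ sin λ, sin φ).
The central angle between the endpoints is δ = arccos(p₁·p₂) ≈ 1.818 rad (104.1°). The total great-circle distance is δ·R ≈ 1.818 × 3440 ≈ 6252 nmi, so the target fraction is f = 2200/6252 ≈ 0.352.
Interpolate at f ≈ 0.352 with slerp weights a = sin((1−f)δ)/sin δ ≈ 0.953, b = sin(fδ)/sin δ ≈ 0.615.
p = a·p₁ + b·p₂ ≈ (-0.053, 0.977, -0.206); φ = arcsin(p_z) ≈ -11.91°, λ = atan2(p_y, p_x) ≈ 93.12°.

≈ lat 11.9°S, lon 93.1°E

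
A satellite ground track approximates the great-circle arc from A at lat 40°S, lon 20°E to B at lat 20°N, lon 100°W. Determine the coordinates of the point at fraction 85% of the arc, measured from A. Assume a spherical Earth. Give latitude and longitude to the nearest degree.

≈ lat 8°N, lon 85°W

Write both endpoints as unit vectors p₁, p₂ with components (cos φ cos λ, cos φ sin λ, sin φ).
The central angle between the endpoints is δ = arccos(p₁·p₂) ≈ 2.189 rad (125.4°).
Interpolate at f = 0.85 with slerp weights a = sin((1−f)δ)/sin δ ≈ 0.396, b = sin(fδ)/sin δ ≈ 1.176.
p = a·p₁ + b·p₂ ≈ (0.093, -0.985, 0.148); φ = arcsin(p_z) ≈ 8.50°, λ = atan2(p_y, p_x) ≈ -84.60°.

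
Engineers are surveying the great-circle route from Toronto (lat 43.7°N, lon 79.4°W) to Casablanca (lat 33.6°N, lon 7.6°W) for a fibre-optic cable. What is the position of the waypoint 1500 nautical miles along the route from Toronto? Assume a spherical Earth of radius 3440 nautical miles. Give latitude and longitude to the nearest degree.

Write both endpoints as unit vectors p₁, p₂ with components (cos φ cos λ, cos φ sin λ, sin φ).
The central angle between the endpoints is δ = arccos(p₁·p₂) ≈ 0.964 rad (55.2°). The total great-circle distance is δ·R ≈ 0.964 × 3440 ≈ 3315 nmi, so the target fraction is f = 1500/3315 ≈ 0.452.
Interpolate at f ≈ 0.452 with slerp weights a = sin((1−f)δ)/sin δ ≈ 0.613, b = sin(fδ)/sin δ ≈ 0.514.
p = a·p₁ + b·p₂ ≈ (0.506, -0.492, 0.708); φ = arcsin(p_z) ≈ 45.08°, λ = atan2(p_y, p_x) ≈ -44.21°.

≈ lat 45°N, lon 44°W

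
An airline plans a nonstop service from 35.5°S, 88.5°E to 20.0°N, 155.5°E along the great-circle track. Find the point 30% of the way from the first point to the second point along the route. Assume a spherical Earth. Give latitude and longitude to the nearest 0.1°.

≈ 20.7°S, 111.9°E

From cos δ = sin φ₁ sin φ₂ + cos φ₁ cos φ₂ cos Δλ, the central angle is δ ≈ 1.470 rad (84.2°).
Interpolate at f = 0.30 with slerp weights a = sin((1−f)δ)/sin δ ≈ 0.861, b = sin(fδ)/sin δ ≈ 0.429.
p = a·p₁ + b·p₂ ≈ (-0.349, 0.868, -0.353); φ = arcsin(p_z) ≈ -20.69°, λ = atan2(p_y, p_x) ≈ 111.88°.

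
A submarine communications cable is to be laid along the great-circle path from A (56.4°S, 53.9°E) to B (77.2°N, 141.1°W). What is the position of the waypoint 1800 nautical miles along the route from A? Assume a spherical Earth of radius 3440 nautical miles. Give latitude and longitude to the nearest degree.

≈ (27°S, 59°E)

Write both endpoints as unit vectors p₁, p₂ with components (cos φ cos λ, cos φ sin λ, sin φ).
The central angle between the endpoints is δ = arccos(p₁·p₂) ≈ 2.767 rad (158.5°). The total great-circle distance is δ·R ≈ 2.767 × 3440 ≈ 9518 nmi, so the target fraction is f = 1800/9518 ≈ 0.189.
Interpolate at f ≈ 0.189 with slerp weights a = sin((1−f)δ)/sin δ ≈ 2.137, b = sin(fδ)/sin δ ≈ 1.366.
p = a·p₁ + b·p₂ ≈ (0.461, 0.766, -0.448); φ = arcsin(p_z) ≈ -26.64°, λ = atan2(p_y, p_x) ≈ 58.93°.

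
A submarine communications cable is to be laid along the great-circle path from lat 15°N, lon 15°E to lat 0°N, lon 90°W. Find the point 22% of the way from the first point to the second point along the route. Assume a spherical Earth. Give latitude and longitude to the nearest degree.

Write both endpoints as unit vectors p₁, p₂ with components (cos φ cos λ, cos φ sin λ, sin φ).
The central angle between the endpoints is δ = arccos(p₁·p₂) ≈ 1.823 rad (104.5°).
Interpolate at f = 0.22 with slerp weights a = sin((1−f)δ)/sin δ ≈ 1.021, b = sin(fδ)/sin δ ≈ 0.403.
p = a·p₁ + b·p₂ ≈ (0.953, -0.148, 0.264); φ = arcsin(p_z) ≈ 15.33°, λ = atan2(p_y, p_x) ≈ -8.82°.

≈ lat 15°N, lon 9°W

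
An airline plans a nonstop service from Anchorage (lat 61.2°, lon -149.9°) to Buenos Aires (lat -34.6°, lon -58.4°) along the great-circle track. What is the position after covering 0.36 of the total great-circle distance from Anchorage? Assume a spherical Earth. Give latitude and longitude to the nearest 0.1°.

Convert each endpoint to a unit vector on the sphere (x = cos φ cos λ, y = cos φ sin λ, z = sin φ).
The central angle between the endpoints is δ = arccos(p₁·p₂) ≈ 2.104 rad (120.5°).
Interpolate at f = 0.36 with slerp weights a = sin((1−f)δ)/sin δ ≈ 1.132, b = sin(fδ)/sin δ ≈ 0.798.
p = a·p₁ + b·p₂ ≈ (-0.128, -0.833, 0.539); φ = arcsin(p_z) ≈ 32.61°, λ = atan2(p_y, p_x) ≈ -98.72°.

≈ lat 32.6°, lon -98.7°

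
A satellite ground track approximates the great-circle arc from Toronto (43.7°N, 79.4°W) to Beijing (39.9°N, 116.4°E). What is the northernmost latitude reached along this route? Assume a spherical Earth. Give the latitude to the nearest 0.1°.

≈ 81.3°N

The great circle lies in the plane with unit normal n̂ = (p₁ × p₂)/|p₁ × p₂|.
Here n̂_z ≈ -0.152; the vertex latitude is φ_max = arccos|n̂_z| ≈ 81.3°.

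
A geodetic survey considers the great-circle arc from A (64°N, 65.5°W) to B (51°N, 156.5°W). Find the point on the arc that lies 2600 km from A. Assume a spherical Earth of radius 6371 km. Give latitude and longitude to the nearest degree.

≈ (65°N, 122°W)

Write both endpoints as unit vectors p₁, p₂ with components (cos φ cos λ, cos φ sin λ, sin φ).
The central angle between the endpoints is δ = arccos(p₁·p₂) ≈ 0.804 rad (46.1°). The total great-circle distance is δ·R ≈ 0.804 × 6371 ≈ 5124 km, so the target fraction is f = 2600/5124 ≈ 0.507.
Interpolate at f ≈ 0.507 with slerp weights a = sin((1−f)δ)/sin δ ≈ 0.536, b = sin(fδ)/sin δ ≈ 0.551.
p = a·p₁ + b·p₂ ≈ (-0.221, -0.352, 0.910); φ = arcsin(p_z) ≈ 65.46°, λ = atan2(p_y, p_x) ≈ -122.08°.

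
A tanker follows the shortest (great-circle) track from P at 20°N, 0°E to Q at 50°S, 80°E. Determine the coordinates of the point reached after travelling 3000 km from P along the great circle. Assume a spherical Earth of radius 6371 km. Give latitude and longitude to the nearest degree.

Convert each endpoint to a unit vector on the sphere (x = cos φ cos λ, y = cos φ sin λ, z = sin φ).
The central angle between the endpoints is δ = arccos(p₁·p₂) ≈ 1.729 rad (99.0°). The total great-circle distance is δ·R ≈ 1.729 × 6371 ≈ 11013 km, so the target fraction is f = 3000/11013 ≈ 0.272.
Interpolate at f ≈ 0.272 with slerp weights a = sin((1−f)δ)/sin δ ≈ 0.963, b = sin(fδ)/sin δ ≈ 0.459.
p = a·p₁ + b·p₂ ≈ (0.957, 0.291, -0.022); φ = arcsin(p_z) ≈ -1.28°, λ = atan2(p_y, p_x) ≈ 16.91°.

≈ 1°S, 17°E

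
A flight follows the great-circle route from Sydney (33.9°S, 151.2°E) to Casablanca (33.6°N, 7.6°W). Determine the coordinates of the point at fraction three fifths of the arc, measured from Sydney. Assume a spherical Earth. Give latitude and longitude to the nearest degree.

From cos δ = sin φ₁ sin φ₂ + cos φ₁ cos φ₂ cos Δλ, the central angle is δ ≈ 2.834 rad (162.4°).
Interpolate at f = 3/5 with slerp weights a = sin((1−f)δ)/sin δ ≈ 2.997, b = sin(fδ)/sin δ ≈ 3.280.
p = a·p₁ + b·p₂ ≈ (0.528, 0.837, 0.144); φ = arcsin(p_z) ≈ 8.25°, λ = atan2(p_y, p_x) ≈ 57.75°.

≈ (8°N, 58°E)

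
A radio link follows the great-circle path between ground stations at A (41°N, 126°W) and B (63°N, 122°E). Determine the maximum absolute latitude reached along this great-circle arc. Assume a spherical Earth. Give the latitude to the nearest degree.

≈ 69°N

The great circle lies in the plane with unit normal n̂ = (p₁ × p₂)/|p₁ × p₂|.
Here n̂_z ≈ -0.357; the vertex latitude is φ_max = arccos|n̂_z| ≈ 69.1°.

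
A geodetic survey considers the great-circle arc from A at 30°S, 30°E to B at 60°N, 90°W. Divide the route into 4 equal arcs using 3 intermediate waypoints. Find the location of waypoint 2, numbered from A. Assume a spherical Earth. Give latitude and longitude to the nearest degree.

Convert each endpoint to a unit vector on the sphere (x = cos φ cos λ, y = cos φ sin λ, z = sin φ).
The central angle between the endpoints is δ = arccos(p₁·p₂) ≈ 2.278 rad (130.5°).
Interpolate at f = 2/4 with slerp weights a = sin((1−f)δ)/sin δ ≈ 1.194, b = sin(fδ)/sin δ ≈ 1.194.
p = a·p₁ + b·p₂ ≈ (0.896, -0.080, 0.437); φ = arcsin(p_z) ≈ 25.92°, λ = atan2(p_y, p_x) ≈ -5.10°.

≈ 26°N, 5°W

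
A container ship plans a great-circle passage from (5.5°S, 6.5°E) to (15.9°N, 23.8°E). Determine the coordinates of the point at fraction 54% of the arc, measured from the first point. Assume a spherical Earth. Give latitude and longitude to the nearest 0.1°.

From cos δ = sin φ₁ sin φ₂ + cos φ₁ cos φ₂ cos Δλ, the central angle is δ ≈ 0.478 rad (27.4°).
Interpolate at f = 0.54 with slerp weights a = sin((1−f)δ)/sin δ ≈ 0.474, b = sin(fδ)/sin δ ≈ 0.555.
p = a·p₁ + b·p₂ ≈ (0.957, 0.269, 0.107); φ = arcsin(p_z) ≈ 6.12°, λ = atan2(p_y, p_x) ≈ 15.68°.

≈ (6.1°N, 15.7°E)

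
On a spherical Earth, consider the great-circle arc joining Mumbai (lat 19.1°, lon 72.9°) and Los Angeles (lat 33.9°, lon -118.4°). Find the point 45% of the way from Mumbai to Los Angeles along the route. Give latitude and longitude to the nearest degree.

≈ lat 72°, lon 107°

Write both endpoints as unit vectors p₁, p₂ with components (cos φ cos λ, cos φ sin λ, sin φ).
The central angle between the endpoints is δ = arccos(p₁·p₂) ≈ 2.198 rad (125.9°).
Interpolate at f = 0.45 with slerp weights a = sin((1−f)δ)/sin δ ≈ 1.155, b = sin(fδ)/sin δ ≈ 1.032.
p = a·p₁ + b·p₂ ≈ (-0.086, 0.290, 0.953); φ = arcsin(p_z) ≈ 72.40°, λ = atan2(p_y, p_x) ≈ 106.61°.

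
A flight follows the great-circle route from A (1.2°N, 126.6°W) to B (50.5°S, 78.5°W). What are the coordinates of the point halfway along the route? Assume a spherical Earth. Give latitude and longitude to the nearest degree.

≈ (27°S, 108°W)

Convert each endpoint to a unit vector on the sphere (x = cos φ cos λ, y = cos φ sin λ, z = sin φ).
The central angle between the endpoints is δ = arccos(p₁·p₂) ≈ 1.150 rad (65.9°).
Interpolate at f = 1/2 with slerp weights a = sin((1−f)δ)/sin δ ≈ 0.596, b = sin(fδ)/sin δ ≈ 0.596.
p = a·p₁ + b·p₂ ≈ (-0.280, -0.850, -0.447); φ = arcsin(p_z) ≈ -26.57°, λ = atan2(p_y, p_x) ≈ -108.22°.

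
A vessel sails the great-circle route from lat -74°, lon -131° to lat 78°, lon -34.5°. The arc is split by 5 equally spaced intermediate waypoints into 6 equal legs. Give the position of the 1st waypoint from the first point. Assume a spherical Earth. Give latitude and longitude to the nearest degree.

≈ lat -50°, lon -104°

Convert each endpoint to a unit vector on the sphere (x = cos φ cos λ, y = cos φ sin λ, z = sin φ).
The central angle between the endpoints is δ = arccos(p₁·p₂) ≈ 2.814 rad (161.2°).
Interpolate at f = 1/6 with slerp weights a = sin((1−f)δ)/sin δ ≈ 2.221, b = sin(fδ)/sin δ ≈ 1.404.
p = a·p₁ + b·p₂ ≈ (-0.161, -0.627, -0.762); φ = arcsin(p_z) ≈ -49.63°, λ = atan2(p_y, p_x) ≈ -104.40°.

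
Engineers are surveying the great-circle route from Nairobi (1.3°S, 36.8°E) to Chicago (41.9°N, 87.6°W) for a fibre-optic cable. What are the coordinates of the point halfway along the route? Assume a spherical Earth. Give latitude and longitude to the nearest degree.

The haversine formula gives a central angle δ ≈ 2.021 rad (115.8°) between the endpoints.
Interpolate at f = 1/2 with slerp weights a = sin((1−f)δ)/sin δ ≈ 0.941, b = sin(fδ)/sin δ ≈ 0.941.
p = a·p₁ + b·p₂ ≈ (0.783, -0.136, 0.607); φ = arcsin(p_z) ≈ 37.39°, λ = atan2(p_y, p_x) ≈ -9.88°.

≈ (37°N, 10°W)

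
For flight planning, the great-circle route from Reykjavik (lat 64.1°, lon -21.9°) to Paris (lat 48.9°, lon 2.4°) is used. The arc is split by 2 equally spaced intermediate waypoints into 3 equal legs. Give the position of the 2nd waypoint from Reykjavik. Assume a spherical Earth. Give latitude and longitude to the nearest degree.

Write both endpoints as unit vectors p₁, p₂ with components (cos φ cos λ, cos φ sin λ, sin φ).
The central angle between the endpoints is δ = arccos(p₁·p₂) ≈ 0.349 rad (20.0°).
Interpolate at f = 2/3 with slerp weights a = sin((1−f)δ)/sin δ ≈ 0.339, b = sin(fδ)/sin δ ≈ 0.674.
p = a·p₁ + b·p₂ ≈ (0.580, -0.037, 0.813); φ = arcsin(p_z) ≈ 54.44°, λ = atan2(p_y, p_x) ≈ -3.62°.

≈ lat 54°, lon -4°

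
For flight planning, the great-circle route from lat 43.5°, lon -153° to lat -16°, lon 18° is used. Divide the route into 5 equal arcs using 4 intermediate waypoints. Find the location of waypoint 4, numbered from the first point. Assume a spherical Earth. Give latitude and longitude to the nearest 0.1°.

≈ lat 13.5°, lon 10.9°

Convert each endpoint to a unit vector on the sphere (x = cos φ cos λ, y = cos φ sin λ, z = sin φ).
The central angle between the endpoints is δ = arccos(p₁·p₂) ≈ 2.643 rad (151.5°).
Interpolate at f = 4/5 with slerp weights a = sin((1−f)δ)/sin δ ≈ 1.055, b = sin(fδ)/sin δ ≈ 1.791.
p = a·p₁ + b·p₂ ≈ (0.955, 0.184, 0.233); φ = arcsin(p_z) ≈ 13.47°, λ = atan2(p_y, p_x) ≈ 10.93°.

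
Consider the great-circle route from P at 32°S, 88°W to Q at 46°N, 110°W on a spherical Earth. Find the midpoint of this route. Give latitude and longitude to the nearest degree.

Write both endpoints as unit vectors p₁, p₂ with components (cos φ cos λ, cos φ sin λ, sin φ).
The central angle between the endpoints is δ = arccos(p₁·p₂) ≈ 1.405 rad (80.5°).
Interpolate at f = 1/2 with slerp weights a = sin((1−f)δ)/sin δ ≈ 0.655, b = sin(fδ)/sin δ ≈ 0.655.
p = a·p₁ + b·p₂ ≈ (-0.136, -0.983, 0.124); φ = arcsin(p_z) ≈ 7.13°, λ = atan2(p_y, p_x) ≈ -97.89°.

≈ 7°N, 98°W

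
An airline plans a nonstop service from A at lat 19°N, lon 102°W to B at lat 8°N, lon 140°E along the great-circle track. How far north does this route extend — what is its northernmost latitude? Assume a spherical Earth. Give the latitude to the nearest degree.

≈ 26°N

The great circle lies in the plane with unit normal n̂ = (p₁ × p₂)/|p₁ × p₂|.
Here n̂_z ≈ -0.900; the vertex latitude is φ_max = arccos|n̂_z| ≈ 25.9°.
Check via Clairaut: cos φ_max = |cos φ₁| · sin C = cos(19.0°)·sin(72.1°) ≈ 0.900, again giving ≈ 25.9°.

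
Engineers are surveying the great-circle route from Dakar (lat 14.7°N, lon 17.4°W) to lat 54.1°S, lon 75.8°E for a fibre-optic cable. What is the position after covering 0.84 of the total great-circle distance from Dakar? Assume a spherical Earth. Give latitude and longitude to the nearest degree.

Write both endpoints as unit vectors p₁, p₂ with components (cos φ cos λ, cos φ sin λ, sin φ).
The central angle between the endpoints is δ = arccos(p₁·p₂) ≈ 1.810 rad (103.7°).
Interpolate at f = 0.84 with slerp weights a = sin((1−f)δ)/sin δ ≈ 0.294, b = sin(fδ)/sin δ ≈ 1.028.
p = a·p₁ + b·p₂ ≈ (0.419, 0.499, -0.758); φ = arcsin(p_z) ≈ -49.30°, λ = atan2(p_y, p_x) ≈ 49.99°.

≈ lat 49°S, lon 50°E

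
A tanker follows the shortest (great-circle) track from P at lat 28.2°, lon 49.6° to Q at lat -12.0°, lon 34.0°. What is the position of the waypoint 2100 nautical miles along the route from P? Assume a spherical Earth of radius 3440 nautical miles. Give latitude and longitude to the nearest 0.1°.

Write both endpoints as unit vectors p₁, p₂ with components (cos φ cos λ, cos φ sin λ, sin φ).
The central angle between the endpoints is δ = arccos(p₁·p₂) ≈ 0.749 rad (42.9°). The total great-circle distance is δ·R ≈ 0.749 × 3440 ≈ 2578 nmi, so the target fraction is f = 2100/2578 ≈ 0.815.
Interpolate at f ≈ 0.815 with slerp weights a = sin((1−f)δ)/sin δ ≈ 0.203, b = sin(fδ)/sin δ ≈ 0.841.
p = a·p₁ + b·p₂ ≈ (0.799, 0.597, -0.079); φ = arcsin(p_z) ≈ -4.52°, λ = atan2(p_y, p_x) ≈ 36.77°.

≈ lat -4.5°, lon 36.8°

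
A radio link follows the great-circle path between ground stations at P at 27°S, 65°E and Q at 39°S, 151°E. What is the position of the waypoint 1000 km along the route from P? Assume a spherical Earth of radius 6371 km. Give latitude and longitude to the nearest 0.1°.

≈ 31.8°S, 73.7°E

Write both endpoints as unit vectors p₁, p₂ with components (cos φ cos λ, cos φ sin λ, sin φ).
The central angle between the endpoints is δ = arccos(p₁·p₂) ≈ 1.230 rad (70.5°). The total great-circle distance is δ·R ≈ 1.230 × 6371 ≈ 7838 km, so the target fraction is f = 1000/7838 ≈ 0.128.
Interpolate at f ≈ 0.128 with slerp weights a = sin((1−f)δ)/sin δ ≈ 0.932, b = sin(fδ)/sin δ ≈ 0.166.
p = a·p₁ + b·p₂ ≈ (0.238, 0.815, -0.528); φ = arcsin(p_z) ≈ -31.85°, λ = atan2(p_y, p_x) ≈ 73.71°.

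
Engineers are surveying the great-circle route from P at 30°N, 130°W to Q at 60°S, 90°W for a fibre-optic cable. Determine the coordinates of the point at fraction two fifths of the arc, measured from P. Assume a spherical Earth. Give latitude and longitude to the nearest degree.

Write both endpoints as unit vectors p₁, p₂ with components (cos φ cos λ, cos φ sin λ, sin φ).
The central angle between the endpoints is δ = arccos(p₁·p₂) ≈ 1.672 rad (95.8°).
Interpolate at f = 2/5 with slerp weights a = sin((1−f)δ)/sin δ ≈ 0.848, b = sin(fδ)/sin δ ≈ 0.623.
p = a·p₁ + b·p₂ ≈ (-0.472, -0.874, -0.116); φ = arcsin(p_z) ≈ -6.66°, λ = atan2(p_y, p_x) ≈ -118.36°.

≈ 7°S, 118°W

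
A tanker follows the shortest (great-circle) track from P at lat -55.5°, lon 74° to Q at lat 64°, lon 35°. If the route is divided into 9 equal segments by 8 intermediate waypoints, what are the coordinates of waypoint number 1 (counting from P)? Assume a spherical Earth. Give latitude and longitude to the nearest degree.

Convert each endpoint to a unit vector on the sphere (x = cos φ cos λ, y = cos φ sin λ, z = sin φ).
The central angle between the endpoints is δ = arccos(p₁·p₂) ≈ 2.150 rad (123.2°).
Interpolate at f = 1/9 with slerp weights a = sin((1−f)δ)/sin δ ≈ 1.127, b = sin(fδ)/sin δ ≈ 0.283.
p = a·p₁ + b·p₂ ≈ (0.277, 0.684, -0.674); φ = arcsin(p_z) ≈ -42.39°, λ = atan2(p_y, p_x) ≈ 67.93°.

≈ lat -42°, lon 68°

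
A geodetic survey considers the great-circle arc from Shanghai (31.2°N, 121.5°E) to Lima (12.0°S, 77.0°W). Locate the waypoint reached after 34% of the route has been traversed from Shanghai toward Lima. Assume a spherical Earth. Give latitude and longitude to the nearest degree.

Write both endpoints as unit vectors p₁, p₂ with components (cos φ cos λ, cos φ sin λ, sin φ).
The central angle between the endpoints is δ = arccos(p₁·p₂) ≈ 2.693 rad (154.3°).
Interpolate at f = 0.34 with slerp weights a = sin((1−f)δ)/sin δ ≈ 2.258, b = sin(fδ)/sin δ ≈ 1.829.
p = a·p₁ + b·p₂ ≈ (-0.606, -0.097, 0.789); φ = arcsin(p_z) ≈ 52.11°, λ = atan2(p_y, p_x) ≈ -170.93°.

≈ 52°N, 171°W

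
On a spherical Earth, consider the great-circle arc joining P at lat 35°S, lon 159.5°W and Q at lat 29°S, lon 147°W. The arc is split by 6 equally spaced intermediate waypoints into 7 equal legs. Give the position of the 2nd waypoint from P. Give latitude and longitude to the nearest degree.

Write both endpoints as unit vectors p₁, p₂ with components (cos φ cos λ, cos φ sin λ, sin φ).
The central angle between the endpoints is δ = arccos(p₁·p₂) ≈ 0.212 rad (12.2°).
Interpolate at f = 2/7 with slerp weights a = sin((1−f)δ)/sin δ ≈ 0.717, b = sin(fδ)/sin δ ≈ 0.288.
p = a·p₁ + b·p₂ ≈ (-0.761, -0.343, -0.551); φ = arcsin(p_z) ≈ -33.41°, λ = atan2(p_y, p_x) ≈ -155.76°.

≈ lat 33°S, lon 156°W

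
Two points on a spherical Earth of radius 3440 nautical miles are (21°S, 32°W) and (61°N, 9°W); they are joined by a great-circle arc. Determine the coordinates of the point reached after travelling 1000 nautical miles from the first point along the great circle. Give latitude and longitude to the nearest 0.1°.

Convert each endpoint to a unit vector on the sphere (x = cos φ cos λ, y = cos φ sin λ, z = sin φ).
The central angle between the endpoints is δ = arccos(p₁·p₂) ≈ 1.467 rad (84.1°). The total great-circle distance is δ·R ≈ 1.467 × 3440 ≈ 5048 nmi, so the target fraction is f = 1000/5048 ≈ 0.198.
Interpolate at f ≈ 0.198 with slerp weights a = sin((1−f)δ)/sin δ ≈ 0.928, b = sin(fδ)/sin δ ≈ 0.288.
p = a·p₁ + b·p₂ ≈ (0.873, -0.481, -0.081); φ = arcsin(p_z) ≈ -4.63°, λ = atan2(p_y, p_x) ≈ -28.86°.

≈ (4.6°S, 28.9°W)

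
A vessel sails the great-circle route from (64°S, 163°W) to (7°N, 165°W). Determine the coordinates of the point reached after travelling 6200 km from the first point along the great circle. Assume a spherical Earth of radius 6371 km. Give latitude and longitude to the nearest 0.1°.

≈ (8.3°S, 164.8°W)

The haversine formula gives a central angle δ ≈ 1.239 rad (71.0°) between the endpoints. The total great-circle distance is δ·R ≈ 1.239 × 6371 ≈ 7897 km, so the target fraction is f = 6200/7897 ≈ 0.785.
Interpolate at f ≈ 0.785 with slerp weights a = sin((1−f)δ)/sin δ ≈ 0.278, b = sin(fδ)/sin δ ≈ 0.874.
p = a·p₁ + b·p₂ ≈ (-0.955, -0.260, -0.144); φ = arcsin(p_z) ≈ -8.26°, λ = atan2(p_y, p_x) ≈ -164.75°.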